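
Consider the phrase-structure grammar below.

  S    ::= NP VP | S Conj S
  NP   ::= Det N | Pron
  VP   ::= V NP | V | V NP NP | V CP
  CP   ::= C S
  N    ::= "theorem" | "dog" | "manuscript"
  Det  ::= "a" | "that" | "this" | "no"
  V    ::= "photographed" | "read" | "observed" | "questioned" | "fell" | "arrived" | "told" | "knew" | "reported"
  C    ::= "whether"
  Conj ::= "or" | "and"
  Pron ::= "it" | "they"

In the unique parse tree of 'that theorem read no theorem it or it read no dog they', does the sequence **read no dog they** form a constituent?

Yes

[S [S [NP [Det that] [N theorem]] [VP [V read] [NP [Det no] [N theorem]] [NP [Pron it]]]] [Conj or] [S [NP [Pron it]] [VP [V read] [NP [Det no] [N dog]] [NP [Pron they]]]]]
The words 'read no dog they' are exhaustively dominated by a single VP node (built by VP → V NP NP), so they form a constituent.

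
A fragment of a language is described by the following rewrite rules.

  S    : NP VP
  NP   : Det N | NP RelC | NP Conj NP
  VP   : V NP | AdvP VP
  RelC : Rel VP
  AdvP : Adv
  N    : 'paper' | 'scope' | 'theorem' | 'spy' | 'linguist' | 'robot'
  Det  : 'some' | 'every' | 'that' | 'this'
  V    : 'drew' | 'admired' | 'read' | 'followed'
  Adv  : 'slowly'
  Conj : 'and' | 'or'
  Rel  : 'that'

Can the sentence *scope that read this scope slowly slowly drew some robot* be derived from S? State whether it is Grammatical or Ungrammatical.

Ungrammatical

For S → NP VP, no prefix of the string parses as an NP.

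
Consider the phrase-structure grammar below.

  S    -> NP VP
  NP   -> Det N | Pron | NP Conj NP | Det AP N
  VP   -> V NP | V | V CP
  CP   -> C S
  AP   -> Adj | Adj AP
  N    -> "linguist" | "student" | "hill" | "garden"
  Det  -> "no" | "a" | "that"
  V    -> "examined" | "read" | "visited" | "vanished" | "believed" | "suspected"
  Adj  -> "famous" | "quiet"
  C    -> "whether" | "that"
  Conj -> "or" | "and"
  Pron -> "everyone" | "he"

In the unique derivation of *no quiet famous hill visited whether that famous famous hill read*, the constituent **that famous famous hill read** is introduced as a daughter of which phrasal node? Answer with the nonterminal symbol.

S
  NP
    Det: no
    AP
      Adj: quiet
      AP
        Adj: famous
    N: hill
  VP
    V: visited
    CP
      C: whether
      S
        NP
          Det: that
          AP
            Adj: famous
            AP
              Adj: famous
          N: hill
        VP
          V: read
The span 'that famous famous hill read' is the S node built by S → NP VP.
Its mother is the CP built by CP → C S.

CP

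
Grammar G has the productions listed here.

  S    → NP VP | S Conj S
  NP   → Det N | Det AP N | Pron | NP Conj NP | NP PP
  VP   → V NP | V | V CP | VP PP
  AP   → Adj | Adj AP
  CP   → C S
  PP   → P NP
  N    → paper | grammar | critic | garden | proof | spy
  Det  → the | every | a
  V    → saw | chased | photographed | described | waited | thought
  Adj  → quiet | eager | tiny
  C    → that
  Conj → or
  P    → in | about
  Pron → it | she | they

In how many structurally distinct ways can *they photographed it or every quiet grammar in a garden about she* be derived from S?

Two of the 9 distinct bracketings:
[S [NP [Pron they]] [VP [V photographed] [NP [NP [Pron it]] [Conj or] [NP [NP [Det every] [AP [Adj quiet]] [N grammar]] [PP [P in] [NP [NP [Det a] [N garden]] [PP [P about] [NP [Pron she]]]]]]]]]
[S [NP [Pron they]] [VP [V photographed] [NP [NP [Pron it]] [Conj or] [NP [NP [NP [Det every] [AP [Adj quiet]] [N grammar]] [PP [P in] [NP [Det a] [N garden]]]] [PP [P about] [NP [Pron she]]]]]]]
The trees differ in how a recursive rule is bracketed over the same span.

9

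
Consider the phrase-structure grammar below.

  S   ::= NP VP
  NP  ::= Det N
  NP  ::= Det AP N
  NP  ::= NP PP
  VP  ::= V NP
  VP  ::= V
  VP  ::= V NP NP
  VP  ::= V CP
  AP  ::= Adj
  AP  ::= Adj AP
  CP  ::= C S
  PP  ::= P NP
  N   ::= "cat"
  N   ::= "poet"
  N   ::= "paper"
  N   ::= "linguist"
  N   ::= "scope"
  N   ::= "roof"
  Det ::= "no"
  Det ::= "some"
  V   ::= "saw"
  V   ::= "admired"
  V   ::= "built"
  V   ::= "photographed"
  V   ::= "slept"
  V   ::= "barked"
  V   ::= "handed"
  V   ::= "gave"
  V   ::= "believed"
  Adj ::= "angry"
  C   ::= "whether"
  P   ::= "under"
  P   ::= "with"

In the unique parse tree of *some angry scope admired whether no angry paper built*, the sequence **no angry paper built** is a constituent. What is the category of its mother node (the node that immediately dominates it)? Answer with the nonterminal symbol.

S
  NP
    Det: some
    AP
      Adj: angry
    N: scope
  VP
    V: admired
    CP
      C: whether
      S
        NP
          Det: no
          AP
            Adj: angry
          N: paper
        VP
          V: built
The span 'no angry paper built' is the S node built by S → NP VP.
Its mother is the CP built by CP → C S.

CP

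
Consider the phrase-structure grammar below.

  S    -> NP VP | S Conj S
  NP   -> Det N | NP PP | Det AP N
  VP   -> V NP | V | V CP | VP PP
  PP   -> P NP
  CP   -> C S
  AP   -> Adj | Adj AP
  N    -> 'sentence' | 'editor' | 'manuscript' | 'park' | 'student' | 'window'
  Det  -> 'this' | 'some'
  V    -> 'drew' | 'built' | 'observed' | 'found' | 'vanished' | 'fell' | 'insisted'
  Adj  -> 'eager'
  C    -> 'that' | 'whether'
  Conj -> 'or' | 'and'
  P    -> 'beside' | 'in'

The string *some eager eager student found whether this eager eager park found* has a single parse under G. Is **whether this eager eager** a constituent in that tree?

[S [NP [Det some] [AP [Adj eager] [AP [Adj eager]]] [N student]] [VP [V found] [CP [C whether] [S [NP [Det this] [AP [Adj eager] [AP [Adj eager]]] [N park]] [VP [V found]]]]]]
The smallest constituent containing 'whether this eager eager' is the CP spanning 'whether this eager eager park found'; no single node in the tree dominates exactly the given words.

No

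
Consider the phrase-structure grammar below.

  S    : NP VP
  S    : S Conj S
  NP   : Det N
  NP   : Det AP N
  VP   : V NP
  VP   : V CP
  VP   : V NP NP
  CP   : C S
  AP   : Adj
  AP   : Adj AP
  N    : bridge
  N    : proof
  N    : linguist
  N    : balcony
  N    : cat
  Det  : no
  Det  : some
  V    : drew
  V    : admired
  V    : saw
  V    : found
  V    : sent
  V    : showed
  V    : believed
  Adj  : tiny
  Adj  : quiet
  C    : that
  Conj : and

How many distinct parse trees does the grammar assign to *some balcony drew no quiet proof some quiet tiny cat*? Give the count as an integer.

[S [NP [Det some] [N balcony]] [VP [V drew] [NP [Det no] [AP [Adj quiet]] [N proof]] [NP [Det some] [AP [Adj quiet] [AP [Adj tiny]]] [N cat]]]]
No rule offers an alternative attachment or grouping for any span, so this is the only derivation.

1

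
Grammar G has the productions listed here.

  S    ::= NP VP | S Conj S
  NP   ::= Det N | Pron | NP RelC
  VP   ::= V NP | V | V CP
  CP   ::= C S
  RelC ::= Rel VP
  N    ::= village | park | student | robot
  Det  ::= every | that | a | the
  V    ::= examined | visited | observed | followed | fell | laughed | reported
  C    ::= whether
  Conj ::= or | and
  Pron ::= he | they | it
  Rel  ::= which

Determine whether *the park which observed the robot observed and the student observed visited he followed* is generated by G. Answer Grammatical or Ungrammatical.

Ungrammatical

For S → NP VP, every NP-prefix leaves a non-VP remainder: after 'the park' the remainder is not a VP; after 'the park which observed' the remainder is not a VP; after 'the park which observed the robot' the remainder is not a VP. The alternative S rule S → S Conj S likewise has no satisfying split.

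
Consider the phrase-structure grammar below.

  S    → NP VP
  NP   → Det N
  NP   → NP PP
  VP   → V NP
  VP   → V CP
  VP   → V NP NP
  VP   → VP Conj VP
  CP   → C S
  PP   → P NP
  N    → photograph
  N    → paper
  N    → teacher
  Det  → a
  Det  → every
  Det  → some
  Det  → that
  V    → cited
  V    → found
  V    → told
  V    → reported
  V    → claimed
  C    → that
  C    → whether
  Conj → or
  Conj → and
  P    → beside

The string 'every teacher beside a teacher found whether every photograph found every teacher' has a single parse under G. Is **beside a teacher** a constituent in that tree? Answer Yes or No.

[S [NP [NP [Det every] [N teacher]] [PP [P beside] [NP [Det a] [N teacher]]]] [VP [V found] [CP [C whether] [S [NP [Det every] [N photograph]] [VP [V found] [NP [Det every] [N teacher]]]]]]]
The words 'beside a teacher' are exhaustively dominated by a single PP node (built by PP → P NP), so they form a constituent.

Yes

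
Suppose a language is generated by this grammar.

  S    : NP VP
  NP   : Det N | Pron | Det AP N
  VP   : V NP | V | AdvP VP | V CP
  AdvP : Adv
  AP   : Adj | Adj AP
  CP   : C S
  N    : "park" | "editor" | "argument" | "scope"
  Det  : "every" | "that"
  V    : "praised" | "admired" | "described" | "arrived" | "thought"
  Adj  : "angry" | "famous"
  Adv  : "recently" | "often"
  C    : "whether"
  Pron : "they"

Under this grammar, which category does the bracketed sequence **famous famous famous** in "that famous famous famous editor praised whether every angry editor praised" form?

[S [NP [Det that] [AP [Adj famous] [AP [Adj famous] [AP [Adj famous]]]] [N editor]] [VP [V praised] [CP [C whether] [S [NP [Det every] [AP [Adj angry]] [N editor]] [VP [V praised]]]]]]
The span 'famous famous famous' is the AP node built by AP → Adj AP.

AP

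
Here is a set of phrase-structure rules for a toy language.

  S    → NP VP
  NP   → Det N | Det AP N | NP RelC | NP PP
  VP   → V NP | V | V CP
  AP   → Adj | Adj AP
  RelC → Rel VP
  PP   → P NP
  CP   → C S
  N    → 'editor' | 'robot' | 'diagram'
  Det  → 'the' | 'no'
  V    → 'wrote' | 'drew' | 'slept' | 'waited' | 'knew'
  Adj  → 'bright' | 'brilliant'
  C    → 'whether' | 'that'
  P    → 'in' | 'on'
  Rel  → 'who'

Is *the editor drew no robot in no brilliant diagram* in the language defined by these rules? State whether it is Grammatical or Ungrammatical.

[S [NP [Det the] [N editor]] [VP [V drew] [NP [NP [Det no] [N robot]] [PP [P in] [NP [Det no] [AP [Adj brilliant]] [N diagram]]]]]]
Each bracket corresponds to one application of a listed rule, so the string is derivable from S.

Grammatical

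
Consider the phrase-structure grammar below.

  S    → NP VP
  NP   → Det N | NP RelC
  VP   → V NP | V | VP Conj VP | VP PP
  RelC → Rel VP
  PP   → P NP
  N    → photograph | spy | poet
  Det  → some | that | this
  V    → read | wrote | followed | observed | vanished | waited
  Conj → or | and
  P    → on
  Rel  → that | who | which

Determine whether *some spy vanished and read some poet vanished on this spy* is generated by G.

Ungrammatical

For S → NP VP, the only prefix that parses as NP is 'some spy', but the remainder 'vanished and read some poet vanished on this spy' is not a VP under these rules.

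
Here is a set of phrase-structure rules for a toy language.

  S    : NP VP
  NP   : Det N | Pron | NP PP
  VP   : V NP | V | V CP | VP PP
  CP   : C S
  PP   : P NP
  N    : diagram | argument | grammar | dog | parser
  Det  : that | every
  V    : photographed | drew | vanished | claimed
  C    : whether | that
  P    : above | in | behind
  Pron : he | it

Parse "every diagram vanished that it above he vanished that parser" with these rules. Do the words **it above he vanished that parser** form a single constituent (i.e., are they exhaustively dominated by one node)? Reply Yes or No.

Yes

[S [NP [Det every] [N diagram]] [VP [V vanished] [CP [C that] [S [NP [NP [Pron it]] [PP [P above] [NP [Pron he]]]] [VP [V vanished] [NP [Det that] [N parser]]]]]]]
The words 'it above he vanished that parser' are exhaustively dominated by a single S node (built by S → NP VP), so they form a constituent.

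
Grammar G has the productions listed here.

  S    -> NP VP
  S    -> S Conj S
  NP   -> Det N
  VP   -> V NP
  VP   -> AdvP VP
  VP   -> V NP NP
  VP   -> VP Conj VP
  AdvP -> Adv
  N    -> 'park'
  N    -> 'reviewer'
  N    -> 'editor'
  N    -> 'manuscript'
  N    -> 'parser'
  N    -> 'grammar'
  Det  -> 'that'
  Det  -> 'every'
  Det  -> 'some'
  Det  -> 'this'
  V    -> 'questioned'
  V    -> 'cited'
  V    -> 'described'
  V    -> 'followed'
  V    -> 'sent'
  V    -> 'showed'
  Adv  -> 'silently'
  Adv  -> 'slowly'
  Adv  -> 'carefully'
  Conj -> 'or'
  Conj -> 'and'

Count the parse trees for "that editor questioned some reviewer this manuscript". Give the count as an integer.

1

[S [NP [Det that] [N editor]] [VP [V questioned] [NP [Det some] [N reviewer]] [NP [Det this] [N manuscript]]]]
No rule offers an alternative attachment or grouping for any span, so this is the only derivation.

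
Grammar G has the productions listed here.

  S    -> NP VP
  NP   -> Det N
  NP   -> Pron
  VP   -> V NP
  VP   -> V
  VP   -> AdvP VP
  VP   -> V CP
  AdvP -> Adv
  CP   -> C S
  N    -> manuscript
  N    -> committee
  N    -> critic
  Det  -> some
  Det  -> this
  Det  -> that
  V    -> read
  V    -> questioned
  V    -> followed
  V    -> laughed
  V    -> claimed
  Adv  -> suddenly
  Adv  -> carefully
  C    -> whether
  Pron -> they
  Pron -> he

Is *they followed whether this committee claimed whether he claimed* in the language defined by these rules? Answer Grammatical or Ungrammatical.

Grammatical

S
  NP
    Pron: they
  VP
    V: followed
    CP
      C: whether
      S
        NP
          Det: this
          N: committee
        VP
          V: claimed
          CP
            C: whether
            S
              NP
                Pron: he
              VP
                V: claimed
Every word is introduced by a lexical rule and the phrasal rules combine the resulting categories into a single S.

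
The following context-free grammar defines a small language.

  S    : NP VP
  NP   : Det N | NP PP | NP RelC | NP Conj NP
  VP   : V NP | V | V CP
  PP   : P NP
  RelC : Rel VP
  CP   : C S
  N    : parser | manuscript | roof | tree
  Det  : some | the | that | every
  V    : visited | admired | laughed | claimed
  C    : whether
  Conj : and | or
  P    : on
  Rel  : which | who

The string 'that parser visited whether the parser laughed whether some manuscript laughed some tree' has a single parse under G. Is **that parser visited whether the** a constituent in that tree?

No

[S [NP [Det that] [N parser]] [VP [V visited] [CP [C whether] [S [NP [Det the] [N parser]] [VP [V laughed] [CP [C whether] [S [NP [Det some] [N manuscript]] [VP [V laughed] [NP [Det some] [N tree]]]]]]]]]]
The smallest constituent containing 'that parser visited whether the' is the S spanning 'that parser visited whether the parser laughed whether some manuscript laughed some tree'; no single node in the tree dominates exactly the given words.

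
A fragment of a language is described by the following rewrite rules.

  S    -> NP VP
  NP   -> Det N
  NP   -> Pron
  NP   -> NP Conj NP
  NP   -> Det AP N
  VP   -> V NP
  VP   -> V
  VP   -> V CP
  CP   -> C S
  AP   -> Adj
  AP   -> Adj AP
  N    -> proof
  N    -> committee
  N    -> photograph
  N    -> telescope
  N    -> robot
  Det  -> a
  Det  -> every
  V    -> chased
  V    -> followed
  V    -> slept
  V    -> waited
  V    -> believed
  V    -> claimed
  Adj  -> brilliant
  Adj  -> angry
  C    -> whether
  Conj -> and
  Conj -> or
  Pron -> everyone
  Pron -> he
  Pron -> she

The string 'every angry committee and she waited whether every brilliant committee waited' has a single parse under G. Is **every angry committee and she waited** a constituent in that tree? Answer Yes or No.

No

[S [NP [NP [Det every] [AP [Adj angry]] [N committee]] [Conj and] [NP [Pron she]]] [VP [V waited] [CP [C whether] [S [NP [Det every] [AP [Adj brilliant]] [N committee]] [VP [V waited]]]]]]
The smallest constituent containing 'every angry committee and she waited' is the S spanning 'every angry committee and she waited whether every brilliant committee waited'; no single node in the tree dominates exactly the given words.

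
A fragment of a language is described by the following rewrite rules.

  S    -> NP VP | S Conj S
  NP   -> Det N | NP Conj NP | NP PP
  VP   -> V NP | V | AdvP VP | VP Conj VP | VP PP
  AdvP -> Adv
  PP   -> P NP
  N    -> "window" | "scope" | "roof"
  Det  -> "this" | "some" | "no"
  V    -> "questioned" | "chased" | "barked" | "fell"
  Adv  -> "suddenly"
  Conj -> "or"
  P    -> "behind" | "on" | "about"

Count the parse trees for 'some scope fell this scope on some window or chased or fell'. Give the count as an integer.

Two of the 4 distinct bracketings:
[S [NP [Det some] [N scope]] [VP [VP [V fell] [NP [NP [Det this] [N scope]] [PP [P on] [NP [Det some] [N window]]]]] [Conj or] [VP [VP [V chased]] [Conj or] [VP [V fell]]]]]
[S [NP [Det some] [N scope]] [VP [VP [VP [V fell] [NP [Det this] [N scope]]] [PP [P on] [NP [Det some] [N window]]]] [Conj or] [VP [VP [V chased]] [Conj or] [VP [V fell]]]]]
The difference turns on whether NP → NP PP is used at the relevant span, versus an alternative expansion of NP.

4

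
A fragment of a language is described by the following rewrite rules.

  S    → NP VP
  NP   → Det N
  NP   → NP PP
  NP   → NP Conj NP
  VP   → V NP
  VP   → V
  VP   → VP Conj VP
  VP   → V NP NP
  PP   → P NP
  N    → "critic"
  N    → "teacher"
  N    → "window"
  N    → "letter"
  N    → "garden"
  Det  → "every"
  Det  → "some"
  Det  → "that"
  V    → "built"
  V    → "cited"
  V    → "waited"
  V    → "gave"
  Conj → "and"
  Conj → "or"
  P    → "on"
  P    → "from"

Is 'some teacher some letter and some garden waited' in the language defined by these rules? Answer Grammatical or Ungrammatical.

Ungrammatical

For S → NP VP, the only prefix that parses as NP is 'some teacher', but the remainder 'some letter and some garden waited' is not a VP under these rules.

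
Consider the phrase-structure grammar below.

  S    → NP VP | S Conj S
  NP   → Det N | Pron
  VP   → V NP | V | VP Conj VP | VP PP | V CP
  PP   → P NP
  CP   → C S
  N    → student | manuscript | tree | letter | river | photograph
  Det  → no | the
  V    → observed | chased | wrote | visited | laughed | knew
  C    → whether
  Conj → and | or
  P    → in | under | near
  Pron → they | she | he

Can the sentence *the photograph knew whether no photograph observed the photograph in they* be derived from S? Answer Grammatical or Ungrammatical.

S
  NP
    Det: the
    N: photograph
  VP
    VP
      V: knew
      CP
        C: whether
        S
          NP
            Det: no
            N: photograph
          VP
            V: observed
            NP
              Det: the
              N: photograph
    PP
      P: in
      NP
        Pron: they
Each bracket corresponds to one application of a listed rule, so the string is derivable from S.

Grammatical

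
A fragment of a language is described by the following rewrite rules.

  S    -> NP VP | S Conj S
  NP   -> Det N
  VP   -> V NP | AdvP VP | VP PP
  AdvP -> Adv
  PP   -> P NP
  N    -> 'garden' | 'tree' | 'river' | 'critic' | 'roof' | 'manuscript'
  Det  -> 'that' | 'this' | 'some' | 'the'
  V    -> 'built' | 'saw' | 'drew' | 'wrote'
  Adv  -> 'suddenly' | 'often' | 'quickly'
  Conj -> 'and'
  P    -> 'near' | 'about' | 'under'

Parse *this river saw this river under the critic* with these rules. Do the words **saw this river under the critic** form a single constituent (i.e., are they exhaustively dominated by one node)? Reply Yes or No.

Yes

[S [NP [Det this] [N river]] [VP [VP [V saw] [NP [Det this] [N river]]] [PP [P under] [NP [Det the] [N critic]]]]]
The words 'saw this river under the critic' are exhaustively dominated by a single VP node (built by VP → VP PP), so they form a constituent.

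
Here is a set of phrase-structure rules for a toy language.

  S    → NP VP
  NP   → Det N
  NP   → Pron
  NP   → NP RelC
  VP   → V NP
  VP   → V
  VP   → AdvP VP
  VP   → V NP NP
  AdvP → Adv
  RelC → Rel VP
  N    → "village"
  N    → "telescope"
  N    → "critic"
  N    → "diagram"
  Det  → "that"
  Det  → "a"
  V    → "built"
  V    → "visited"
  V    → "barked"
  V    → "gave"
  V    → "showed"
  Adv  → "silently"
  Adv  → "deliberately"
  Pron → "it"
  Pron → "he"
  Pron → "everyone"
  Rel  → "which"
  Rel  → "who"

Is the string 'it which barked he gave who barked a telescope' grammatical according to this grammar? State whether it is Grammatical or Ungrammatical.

Ungrammatical

For S → NP VP, every NP-prefix leaves a non-VP remainder: after 'it' the remainder is not a VP; after 'it which barked' the remainder is not a VP; after 'it which barked he' the remainder is not a VP.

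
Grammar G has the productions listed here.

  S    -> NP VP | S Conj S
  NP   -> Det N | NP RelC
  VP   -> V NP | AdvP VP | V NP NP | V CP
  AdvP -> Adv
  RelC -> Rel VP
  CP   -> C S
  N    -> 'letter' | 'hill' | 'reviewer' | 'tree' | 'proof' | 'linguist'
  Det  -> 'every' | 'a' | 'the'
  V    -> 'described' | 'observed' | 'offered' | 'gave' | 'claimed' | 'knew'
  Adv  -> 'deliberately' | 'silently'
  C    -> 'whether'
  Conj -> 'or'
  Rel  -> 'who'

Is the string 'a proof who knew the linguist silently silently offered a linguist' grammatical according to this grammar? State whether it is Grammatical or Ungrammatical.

S
  NP
    NP
      Det: a
      N: proof
    RelC
      Rel: who
      VP
        V: knew
        NP
          Det: the
          N: linguist
  VP
    AdvP
      Adv: silently
    VP
      AdvP
        Adv: silently
      VP
        V: offered
        NP
          Det: a
          N: linguist
Each bracket corresponds to one application of a listed rule, so the string is derivable from S.

Grammatical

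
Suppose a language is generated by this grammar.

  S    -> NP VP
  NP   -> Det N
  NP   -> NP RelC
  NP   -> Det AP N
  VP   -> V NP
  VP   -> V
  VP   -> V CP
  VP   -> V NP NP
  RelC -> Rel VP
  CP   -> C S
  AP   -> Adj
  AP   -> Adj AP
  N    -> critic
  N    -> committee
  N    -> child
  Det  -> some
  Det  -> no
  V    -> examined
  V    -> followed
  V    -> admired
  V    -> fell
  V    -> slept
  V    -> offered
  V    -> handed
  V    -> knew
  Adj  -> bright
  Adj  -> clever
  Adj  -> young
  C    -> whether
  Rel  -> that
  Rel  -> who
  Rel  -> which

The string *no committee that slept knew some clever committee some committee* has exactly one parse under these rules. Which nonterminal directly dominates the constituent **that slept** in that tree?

S
  NP
    NP
      Det: no
      N: committee
    RelC
      Rel: that
      VP
        V: slept
  VP
    V: knew
    NP
      Det: some
      AP
        Adj: clever
      N: committee
    NP
      Det: some
      N: committee
The span 'that slept' is the RelC node built by RelC → Rel VP.
Its mother is the NP built by NP → NP RelC.

NP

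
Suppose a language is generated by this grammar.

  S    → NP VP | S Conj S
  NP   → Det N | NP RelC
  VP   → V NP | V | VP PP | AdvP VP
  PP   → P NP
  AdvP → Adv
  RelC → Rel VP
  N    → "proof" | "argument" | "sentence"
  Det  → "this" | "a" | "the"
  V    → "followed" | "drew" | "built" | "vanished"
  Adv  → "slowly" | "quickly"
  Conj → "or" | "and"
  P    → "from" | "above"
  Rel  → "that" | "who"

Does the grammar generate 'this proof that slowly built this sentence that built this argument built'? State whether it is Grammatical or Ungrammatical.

Grammatical

S
  NP
    NP
      Det: this
      N: proof
    RelC
      Rel: that
      VP
        AdvP
          Adv: slowly
        VP
          V: built
          NP
            NP
              Det: this
              N: sentence
            RelC
              Rel: that
              VP
                V: built
                NP
                  Det: this
                  N: argument
  VP
    V: built
Each bracket corresponds to one application of a listed rule, so the string is derivable from S.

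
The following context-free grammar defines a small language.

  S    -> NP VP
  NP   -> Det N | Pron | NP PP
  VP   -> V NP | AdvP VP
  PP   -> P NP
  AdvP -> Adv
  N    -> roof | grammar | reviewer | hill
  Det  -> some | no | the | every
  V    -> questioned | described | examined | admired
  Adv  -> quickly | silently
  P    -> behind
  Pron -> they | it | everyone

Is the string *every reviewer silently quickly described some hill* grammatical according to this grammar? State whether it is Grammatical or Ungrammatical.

[S [NP [Det every] [N reviewer]] [VP [AdvP [Adv silently]] [VP [AdvP [Adv quickly]] [VP [V described] [NP [Det some] [N hill]]]]]]
Each bracket corresponds to one application of a listed rule, so the string is derivable from S.

Grammatical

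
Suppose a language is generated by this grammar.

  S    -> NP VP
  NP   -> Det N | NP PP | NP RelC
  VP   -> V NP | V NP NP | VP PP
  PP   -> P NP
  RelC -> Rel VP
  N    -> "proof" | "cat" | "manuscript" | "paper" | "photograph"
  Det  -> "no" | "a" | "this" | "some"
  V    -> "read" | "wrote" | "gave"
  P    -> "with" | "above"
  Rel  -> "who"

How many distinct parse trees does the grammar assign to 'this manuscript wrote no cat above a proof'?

The two bracketings:
[S [NP [Det this] [N manuscript]] [VP [V wrote] [NP [NP [Det no] [N cat]] [PP [P above] [NP [Det a] [N proof]]]]]]
[S [NP [Det this] [N manuscript]] [VP [VP [V wrote] [NP [Det no] [N cat]]] [PP [P above] [NP [Det a] [N proof]]]]]
The difference turns on whether NP → NP PP is used at the relevant span, versus an alternative expansion of NP.

2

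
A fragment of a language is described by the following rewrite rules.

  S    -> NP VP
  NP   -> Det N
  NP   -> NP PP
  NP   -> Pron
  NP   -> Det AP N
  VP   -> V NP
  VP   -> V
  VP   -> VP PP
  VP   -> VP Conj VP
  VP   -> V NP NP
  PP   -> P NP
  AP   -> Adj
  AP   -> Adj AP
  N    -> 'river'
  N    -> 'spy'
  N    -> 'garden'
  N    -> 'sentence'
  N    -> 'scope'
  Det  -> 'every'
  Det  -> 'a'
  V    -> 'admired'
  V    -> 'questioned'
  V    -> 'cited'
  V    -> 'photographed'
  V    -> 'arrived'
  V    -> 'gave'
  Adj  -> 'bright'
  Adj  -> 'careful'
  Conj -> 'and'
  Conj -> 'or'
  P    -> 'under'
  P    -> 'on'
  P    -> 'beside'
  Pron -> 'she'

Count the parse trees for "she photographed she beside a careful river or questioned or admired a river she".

Two of the 4 distinct bracketings:
[S [NP [Pron she]] [VP [VP [V photographed] [NP [NP [Pron she]] [PP [P beside] [NP [Det a] [AP [Adj careful]] [N river]]]]] [Conj or] [VP [VP [V questioned]] [Conj or] [VP [V admired] [NP [Det a] [N river]] [NP [Pron she]]]]]]
[S [NP [Pron she]] [VP [VP [VP [V photographed] [NP [Pron she]]] [PP [P beside] [NP [Det a] [AP [Adj careful]] [N river]]]] [Conj or] [VP [VP [V questioned]] [Conj or] [VP [V admired] [NP [Det a] [N river]] [NP [Pron she]]]]]]
The difference turns on whether NP → NP PP is used at the relevant span, versus an alternative expansion of NP.

4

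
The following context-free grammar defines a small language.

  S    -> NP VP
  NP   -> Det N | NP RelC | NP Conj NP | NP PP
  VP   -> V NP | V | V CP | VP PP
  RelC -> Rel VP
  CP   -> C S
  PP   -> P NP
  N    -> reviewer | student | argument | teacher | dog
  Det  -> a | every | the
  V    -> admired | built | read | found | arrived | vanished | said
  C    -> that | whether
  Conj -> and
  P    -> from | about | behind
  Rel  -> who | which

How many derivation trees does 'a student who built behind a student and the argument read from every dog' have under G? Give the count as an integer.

Two of the 4 distinct bracketings:
[S [NP [NP [Det a] [N student]] [RelC [Rel who] [VP [VP [V built]] [PP [P behind] [NP [NP [Det a] [N student]] [Conj and] [NP [Det the] [N argument]]]]]]] [VP [VP [V read]] [PP [P from] [NP [Det every] [N dog]]]]]
[S [NP [NP [NP [Det a] [N student]] [RelC [Rel who] [VP [VP [V built]] [PP [P behind] [NP [Det a] [N student]]]]]] [Conj and] [NP [Det the] [N argument]]] [VP [VP [V read]] [PP [P from] [NP [Det every] [N dog]]]]]
The trees differ in how a recursive rule is bracketed over the same span.

4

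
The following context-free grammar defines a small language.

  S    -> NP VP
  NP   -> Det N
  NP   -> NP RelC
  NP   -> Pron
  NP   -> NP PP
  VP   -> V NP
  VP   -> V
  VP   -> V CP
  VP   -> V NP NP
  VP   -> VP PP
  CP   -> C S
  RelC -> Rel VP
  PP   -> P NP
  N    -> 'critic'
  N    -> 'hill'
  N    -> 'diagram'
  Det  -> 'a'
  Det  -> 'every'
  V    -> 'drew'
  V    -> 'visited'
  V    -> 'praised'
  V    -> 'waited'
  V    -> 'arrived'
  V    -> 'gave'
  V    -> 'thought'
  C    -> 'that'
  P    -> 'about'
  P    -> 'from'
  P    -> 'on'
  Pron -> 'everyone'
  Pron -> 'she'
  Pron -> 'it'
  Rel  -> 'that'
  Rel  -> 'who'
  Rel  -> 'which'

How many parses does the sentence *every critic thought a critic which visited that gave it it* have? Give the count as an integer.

The two bracketings:
[S [NP [Det every] [N critic]] [VP [V thought] [NP [NP [NP [Det a] [N critic]] [RelC [Rel which] [VP [V visited]]]] [RelC [Rel that] [VP [V gave] [NP [Pron it]] [NP [Pron it]]]]]]]
[S [NP [Det every] [N critic]] [VP [V thought] [NP [NP [NP [Det a] [N critic]] [RelC [Rel which] [VP [V visited]]]] [RelC [Rel that] [VP [V gave] [NP [Pron it]]]]] [NP [Pron it]]]]
The trees differ in how a recursive rule is bracketed over the same span.

2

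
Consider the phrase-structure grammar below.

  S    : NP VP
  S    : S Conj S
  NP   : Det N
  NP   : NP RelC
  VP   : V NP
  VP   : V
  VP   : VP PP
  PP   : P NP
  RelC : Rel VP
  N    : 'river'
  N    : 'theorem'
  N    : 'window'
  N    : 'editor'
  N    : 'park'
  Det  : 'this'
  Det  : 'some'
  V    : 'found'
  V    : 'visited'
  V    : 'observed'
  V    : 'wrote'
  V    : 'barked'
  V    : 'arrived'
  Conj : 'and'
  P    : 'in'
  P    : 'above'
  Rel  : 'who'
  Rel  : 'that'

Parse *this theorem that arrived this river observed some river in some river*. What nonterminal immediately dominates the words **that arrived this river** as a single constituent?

S
  NP
    NP
      Det: this
      N: theorem
    RelC
      Rel: that
      VP
        V: arrived
        NP
          Det: this
          N: river
  VP
    VP
      V: observed
      NP
        Det: some
        N: river
    PP
      P: in
      NP
        Det: some
        N: river
The span 'that arrived this river' is the RelC node built by RelC → Rel VP.

RelC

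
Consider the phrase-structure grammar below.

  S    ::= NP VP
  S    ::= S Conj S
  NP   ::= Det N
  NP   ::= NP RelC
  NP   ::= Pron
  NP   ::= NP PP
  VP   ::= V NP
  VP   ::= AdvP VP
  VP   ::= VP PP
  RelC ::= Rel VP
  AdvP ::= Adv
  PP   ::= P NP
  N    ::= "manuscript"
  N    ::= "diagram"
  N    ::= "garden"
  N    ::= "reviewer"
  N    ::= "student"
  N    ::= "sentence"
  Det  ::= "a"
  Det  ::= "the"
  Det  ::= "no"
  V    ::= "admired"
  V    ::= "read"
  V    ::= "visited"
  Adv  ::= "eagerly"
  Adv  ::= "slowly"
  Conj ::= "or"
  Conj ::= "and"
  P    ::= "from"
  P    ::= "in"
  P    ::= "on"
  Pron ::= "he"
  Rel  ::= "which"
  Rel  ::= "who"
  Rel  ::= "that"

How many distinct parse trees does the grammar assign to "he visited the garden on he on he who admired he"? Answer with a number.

9

Two of the 9 distinct bracketings:
[S [NP [Pron he]] [VP [V visited] [NP [NP [NP [Det the] [N garden]] [PP [P on] [NP [NP [Pron he]] [PP [P on] [NP [Pron he]]]]]] [RelC [Rel who] [VP [V admired] [NP [Pron he]]]]]]]
[S [NP [Pron he]] [VP [V visited] [NP [NP [NP [NP [Det the] [N garden]] [PP [P on] [NP [Pron he]]]] [PP [P on] [NP [Pron he]]]] [RelC [Rel who] [VP [V admired] [NP [Pron he]]]]]]]
The trees differ in how a recursive rule is bracketed over the same span.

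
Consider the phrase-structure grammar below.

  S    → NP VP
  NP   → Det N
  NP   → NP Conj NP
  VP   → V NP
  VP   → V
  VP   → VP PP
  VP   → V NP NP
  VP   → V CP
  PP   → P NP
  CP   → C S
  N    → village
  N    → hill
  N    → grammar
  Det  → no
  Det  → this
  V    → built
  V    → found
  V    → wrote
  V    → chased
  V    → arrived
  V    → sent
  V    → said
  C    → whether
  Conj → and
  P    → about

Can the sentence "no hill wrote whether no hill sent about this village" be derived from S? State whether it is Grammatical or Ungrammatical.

Grammatical

S
  NP
    Det: no
    N: hill
  VP
    VP
      V: wrote
      CP
        C: whether
        S
          NP
            Det: no
            N: hill
          VP
            V: sent
    PP
      P: about
      NP
        Det: this
        N: village
Every word is introduced by a lexical rule and the phrasal rules combine the resulting categories into a single S.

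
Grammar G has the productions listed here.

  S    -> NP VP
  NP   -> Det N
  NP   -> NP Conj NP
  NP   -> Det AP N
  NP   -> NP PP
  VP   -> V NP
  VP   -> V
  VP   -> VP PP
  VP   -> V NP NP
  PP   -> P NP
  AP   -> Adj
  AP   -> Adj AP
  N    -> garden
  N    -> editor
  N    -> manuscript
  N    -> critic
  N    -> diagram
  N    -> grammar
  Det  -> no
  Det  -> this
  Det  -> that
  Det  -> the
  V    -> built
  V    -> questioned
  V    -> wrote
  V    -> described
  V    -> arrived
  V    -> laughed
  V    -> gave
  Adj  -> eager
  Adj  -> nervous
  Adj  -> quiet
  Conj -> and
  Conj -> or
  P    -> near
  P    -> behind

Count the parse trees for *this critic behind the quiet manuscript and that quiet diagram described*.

2

The two bracketings:
[S [NP [NP [NP [Det this] [N critic]] [PP [P behind] [NP [Det the] [AP [Adj quiet]] [N manuscript]]]] [Conj and] [NP [Det that] [AP [Adj quiet]] [N diagram]]] [VP [V described]]]
[S [NP [NP [Det this] [N critic]] [PP [P behind] [NP [NP [Det the] [AP [Adj quiet]] [N manuscript]] [Conj and] [NP [Det that] [AP [Adj quiet]] [N diagram]]]]] [VP [V described]]]
The trees differ in how a recursive rule is bracketed over the same span.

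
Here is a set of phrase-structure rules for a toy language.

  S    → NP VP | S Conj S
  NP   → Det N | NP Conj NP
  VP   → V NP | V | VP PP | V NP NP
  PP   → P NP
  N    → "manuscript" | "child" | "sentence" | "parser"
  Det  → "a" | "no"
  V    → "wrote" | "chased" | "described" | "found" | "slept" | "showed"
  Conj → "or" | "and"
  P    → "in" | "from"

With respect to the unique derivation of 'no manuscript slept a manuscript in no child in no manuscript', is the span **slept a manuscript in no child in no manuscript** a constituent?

Yes

[S [NP [Det no] [N manuscript]] [VP [VP [VP [V slept] [NP [Det a] [N manuscript]]] [PP [P in] [NP [Det no] [N child]]]] [PP [P in] [NP [Det no] [N manuscript]]]]]
The words 'slept a manuscript in no child in no manuscript' are exhaustively dominated by a single VP node (built by VP → VP PP), so they form a constituent.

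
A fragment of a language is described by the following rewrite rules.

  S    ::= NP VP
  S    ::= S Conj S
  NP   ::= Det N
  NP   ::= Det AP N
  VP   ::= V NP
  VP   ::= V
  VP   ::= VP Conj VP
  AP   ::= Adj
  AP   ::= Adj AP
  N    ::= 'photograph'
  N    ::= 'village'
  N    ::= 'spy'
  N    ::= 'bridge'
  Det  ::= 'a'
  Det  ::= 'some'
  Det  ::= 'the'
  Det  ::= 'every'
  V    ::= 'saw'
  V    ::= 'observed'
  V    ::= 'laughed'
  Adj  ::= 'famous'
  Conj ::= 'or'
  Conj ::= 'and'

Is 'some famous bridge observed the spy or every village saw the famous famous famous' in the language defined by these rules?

For S → NP VP, the only prefix that parses as NP is 'some famous bridge', but the remainder 'observed the spy or every village saw the famous famous famous' is not a VP under these rules. The alternative S rule S → S Conj S likewise has no satisfying split.

Ungrammatical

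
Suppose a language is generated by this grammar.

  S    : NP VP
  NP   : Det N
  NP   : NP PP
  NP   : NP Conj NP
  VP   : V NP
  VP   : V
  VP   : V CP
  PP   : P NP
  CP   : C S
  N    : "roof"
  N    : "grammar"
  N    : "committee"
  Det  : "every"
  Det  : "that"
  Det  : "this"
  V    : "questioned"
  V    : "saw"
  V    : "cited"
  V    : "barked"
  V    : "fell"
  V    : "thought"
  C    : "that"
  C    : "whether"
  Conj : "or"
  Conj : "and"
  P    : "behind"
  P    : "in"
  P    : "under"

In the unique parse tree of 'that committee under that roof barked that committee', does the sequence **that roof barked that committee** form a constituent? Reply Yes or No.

No

[S [NP [NP [Det that] [N committee]] [PP [P under] [NP [Det that] [N roof]]]] [VP [V barked] [NP [Det that] [N committee]]]]
The smallest constituent containing 'that roof barked that committee' is the S spanning 'that committee under that roof barked that committee'; no single node in the tree dominates exactly the given words.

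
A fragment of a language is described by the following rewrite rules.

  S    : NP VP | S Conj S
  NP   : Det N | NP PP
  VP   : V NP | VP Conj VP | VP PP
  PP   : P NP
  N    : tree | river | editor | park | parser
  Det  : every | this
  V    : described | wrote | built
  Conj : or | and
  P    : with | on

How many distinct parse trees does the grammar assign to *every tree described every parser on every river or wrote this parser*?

2

The two bracketings:
[S [NP [Det every] [N tree]] [VP [VP [V described] [NP [NP [Det every] [N parser]] [PP [P on] [NP [Det every] [N river]]]]] [Conj or] [VP [V wrote] [NP [Det this] [N parser]]]]]
[S [NP [Det every] [N tree]] [VP [VP [VP [V described] [NP [Det every] [N parser]]] [PP [P on] [NP [Det every] [N river]]]] [Conj or] [VP [V wrote] [NP [Det this] [N parser]]]]]
The difference turns on whether NP → NP PP is used at the relevant span, versus an alternative expansion of NP.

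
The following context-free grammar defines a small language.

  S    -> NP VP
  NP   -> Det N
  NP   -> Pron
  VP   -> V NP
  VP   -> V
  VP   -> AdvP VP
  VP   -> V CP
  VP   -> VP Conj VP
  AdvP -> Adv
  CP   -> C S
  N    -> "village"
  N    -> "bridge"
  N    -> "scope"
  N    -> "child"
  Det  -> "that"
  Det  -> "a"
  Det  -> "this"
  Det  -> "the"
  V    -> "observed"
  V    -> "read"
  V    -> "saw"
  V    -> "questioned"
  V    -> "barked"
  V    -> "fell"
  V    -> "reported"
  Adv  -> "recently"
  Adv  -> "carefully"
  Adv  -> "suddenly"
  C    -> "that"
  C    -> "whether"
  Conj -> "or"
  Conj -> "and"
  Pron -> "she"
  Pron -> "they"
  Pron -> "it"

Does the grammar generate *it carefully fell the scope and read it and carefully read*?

[S [NP [Pron it]] [VP [AdvP [Adv carefully]] [VP [VP [V fell] [NP [Det the] [N scope]]] [Conj and] [VP [VP [V read] [NP [Pron it]]] [Conj and] [VP [AdvP [Adv carefully]] [VP [V read]]]]]]]
Each bracket corresponds to one application of a listed rule, so the string is derivable from S.

Grammatical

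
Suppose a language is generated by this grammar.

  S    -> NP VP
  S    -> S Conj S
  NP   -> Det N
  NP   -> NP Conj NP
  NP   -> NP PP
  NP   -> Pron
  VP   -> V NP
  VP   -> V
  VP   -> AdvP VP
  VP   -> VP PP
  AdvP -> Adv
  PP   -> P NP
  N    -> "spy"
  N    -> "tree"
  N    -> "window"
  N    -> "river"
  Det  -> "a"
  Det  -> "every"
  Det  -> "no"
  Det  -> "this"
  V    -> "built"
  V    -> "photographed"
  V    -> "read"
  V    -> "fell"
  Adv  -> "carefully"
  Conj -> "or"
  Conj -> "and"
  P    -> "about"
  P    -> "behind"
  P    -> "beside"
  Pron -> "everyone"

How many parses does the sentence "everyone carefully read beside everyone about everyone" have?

Two of the 5 distinct bracketings:
[S [NP [Pron everyone]] [VP [AdvP [Adv carefully]] [VP [VP [V read]] [PP [P beside] [NP [NP [Pron everyone]] [PP [P about] [NP [Pron everyone]]]]]]]]
[S [NP [Pron everyone]] [VP [AdvP [Adv carefully]] [VP [VP [VP [V read]] [PP [P beside] [NP [Pron everyone]]]] [PP [P about] [NP [Pron everyone]]]]]]
The difference turns on whether NP → NP PP is used at the relevant span, versus an alternative expansion of NP.

5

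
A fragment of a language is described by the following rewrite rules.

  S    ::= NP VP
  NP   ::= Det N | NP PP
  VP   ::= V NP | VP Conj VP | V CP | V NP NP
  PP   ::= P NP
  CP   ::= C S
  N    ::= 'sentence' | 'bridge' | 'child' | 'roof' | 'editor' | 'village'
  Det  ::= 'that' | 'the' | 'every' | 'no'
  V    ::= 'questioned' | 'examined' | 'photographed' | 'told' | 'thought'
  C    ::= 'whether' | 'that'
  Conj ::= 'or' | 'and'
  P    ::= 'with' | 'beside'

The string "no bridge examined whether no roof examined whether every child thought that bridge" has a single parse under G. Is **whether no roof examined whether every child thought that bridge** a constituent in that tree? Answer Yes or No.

[S [NP [Det no] [N bridge]] [VP [V examined] [CP [C whether] [S [NP [Det no] [N roof]] [VP [V examined] [CP [C whether] [S [NP [Det every] [N child]] [VP [V thought] [NP [Det that] [N bridge]]]]]]]]]]
The words 'whether no roof examined whether every child thought that bridge' are exhaustively dominated by a single CP node (built by CP → C S), so they form a constituent.

Yes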